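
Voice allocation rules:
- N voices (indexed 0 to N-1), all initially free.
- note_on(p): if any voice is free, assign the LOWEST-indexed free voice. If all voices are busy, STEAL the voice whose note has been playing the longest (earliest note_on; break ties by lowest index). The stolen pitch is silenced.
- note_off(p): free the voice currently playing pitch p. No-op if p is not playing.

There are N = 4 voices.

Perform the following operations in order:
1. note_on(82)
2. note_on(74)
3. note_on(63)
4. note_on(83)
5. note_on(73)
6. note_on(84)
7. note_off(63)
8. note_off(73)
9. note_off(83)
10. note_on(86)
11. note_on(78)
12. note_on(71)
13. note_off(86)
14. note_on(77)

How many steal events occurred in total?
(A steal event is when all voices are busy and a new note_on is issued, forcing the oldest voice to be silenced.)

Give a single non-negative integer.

Op 1: note_on(82): voice 0 is free -> assigned | voices=[82 - - -]
Op 2: note_on(74): voice 1 is free -> assigned | voices=[82 74 - -]
Op 3: note_on(63): voice 2 is free -> assigned | voices=[82 74 63 -]
Op 4: note_on(83): voice 3 is free -> assigned | voices=[82 74 63 83]
Op 5: note_on(73): all voices busy, STEAL voice 0 (pitch 82, oldest) -> assign | voices=[73 74 63 83]
Op 6: note_on(84): all voices busy, STEAL voice 1 (pitch 74, oldest) -> assign | voices=[73 84 63 83]
Op 7: note_off(63): free voice 2 | voices=[73 84 - 83]
Op 8: note_off(73): free voice 0 | voices=[- 84 - 83]
Op 9: note_off(83): free voice 3 | voices=[- 84 - -]
Op 10: note_on(86): voice 0 is free -> assigned | voices=[86 84 - -]
Op 11: note_on(78): voice 2 is free -> assigned | voices=[86 84 78 -]
Op 12: note_on(71): voice 3 is free -> assigned | voices=[86 84 78 71]
Op 13: note_off(86): free voice 0 | voices=[- 84 78 71]
Op 14: note_on(77): voice 0 is free -> assigned | voices=[77 84 78 71]

Answer: 2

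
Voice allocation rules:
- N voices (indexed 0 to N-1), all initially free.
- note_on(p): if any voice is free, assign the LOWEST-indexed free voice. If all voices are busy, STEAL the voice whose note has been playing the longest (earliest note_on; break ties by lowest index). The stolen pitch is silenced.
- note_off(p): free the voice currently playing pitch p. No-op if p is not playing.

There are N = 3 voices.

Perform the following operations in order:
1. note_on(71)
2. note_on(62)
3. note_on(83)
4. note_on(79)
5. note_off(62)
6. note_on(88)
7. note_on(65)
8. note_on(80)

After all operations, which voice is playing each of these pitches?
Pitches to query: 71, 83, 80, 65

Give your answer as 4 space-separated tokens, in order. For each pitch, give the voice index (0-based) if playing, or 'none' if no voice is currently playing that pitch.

Answer: none none 0 2

Derivation:
Op 1: note_on(71): voice 0 is free -> assigned | voices=[71 - -]
Op 2: note_on(62): voice 1 is free -> assigned | voices=[71 62 -]
Op 3: note_on(83): voice 2 is free -> assigned | voices=[71 62 83]
Op 4: note_on(79): all voices busy, STEAL voice 0 (pitch 71, oldest) -> assign | voices=[79 62 83]
Op 5: note_off(62): free voice 1 | voices=[79 - 83]
Op 6: note_on(88): voice 1 is free -> assigned | voices=[79 88 83]
Op 7: note_on(65): all voices busy, STEAL voice 2 (pitch 83, oldest) -> assign | voices=[79 88 65]
Op 8: note_on(80): all voices busy, STEAL voice 0 (pitch 79, oldest) -> assign | voices=[80 88 65]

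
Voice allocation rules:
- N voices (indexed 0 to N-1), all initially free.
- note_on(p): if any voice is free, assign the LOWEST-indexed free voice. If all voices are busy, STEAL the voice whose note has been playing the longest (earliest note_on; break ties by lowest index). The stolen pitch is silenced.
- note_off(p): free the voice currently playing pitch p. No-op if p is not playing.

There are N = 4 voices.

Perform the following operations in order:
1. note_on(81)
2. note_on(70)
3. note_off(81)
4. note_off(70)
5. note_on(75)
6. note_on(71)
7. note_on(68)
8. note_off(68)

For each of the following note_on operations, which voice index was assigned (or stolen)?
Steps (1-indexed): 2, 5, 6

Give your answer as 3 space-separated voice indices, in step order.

Op 1: note_on(81): voice 0 is free -> assigned | voices=[81 - - -]
Op 2: note_on(70): voice 1 is free -> assigned | voices=[81 70 - -]
Op 3: note_off(81): free voice 0 | voices=[- 70 - -]
Op 4: note_off(70): free voice 1 | voices=[- - - -]
Op 5: note_on(75): voice 0 is free -> assigned | voices=[75 - - -]
Op 6: note_on(71): voice 1 is free -> assigned | voices=[75 71 - -]
Op 7: note_on(68): voice 2 is free -> assigned | voices=[75 71 68 -]
Op 8: note_off(68): free voice 2 | voices=[75 71 - -]

Answer: 1 0 1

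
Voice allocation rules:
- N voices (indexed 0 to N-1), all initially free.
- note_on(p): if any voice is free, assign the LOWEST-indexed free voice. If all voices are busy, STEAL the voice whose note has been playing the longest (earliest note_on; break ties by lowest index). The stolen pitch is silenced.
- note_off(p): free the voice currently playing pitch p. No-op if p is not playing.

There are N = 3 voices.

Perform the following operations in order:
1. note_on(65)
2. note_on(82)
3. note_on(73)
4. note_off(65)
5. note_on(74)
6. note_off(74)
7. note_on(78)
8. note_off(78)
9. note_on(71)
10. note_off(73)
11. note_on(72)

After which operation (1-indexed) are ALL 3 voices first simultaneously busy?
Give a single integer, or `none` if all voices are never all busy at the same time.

Answer: 3

Derivation:
Op 1: note_on(65): voice 0 is free -> assigned | voices=[65 - -]
Op 2: note_on(82): voice 1 is free -> assigned | voices=[65 82 -]
Op 3: note_on(73): voice 2 is free -> assigned | voices=[65 82 73]
Op 4: note_off(65): free voice 0 | voices=[- 82 73]
Op 5: note_on(74): voice 0 is free -> assigned | voices=[74 82 73]
Op 6: note_off(74): free voice 0 | voices=[- 82 73]
Op 7: note_on(78): voice 0 is free -> assigned | voices=[78 82 73]
Op 8: note_off(78): free voice 0 | voices=[- 82 73]
Op 9: note_on(71): voice 0 is free -> assigned | voices=[71 82 73]
Op 10: note_off(73): free voice 2 | voices=[71 82 -]
Op 11: note_on(72): voice 2 is free -> assigned | voices=[71 82 72]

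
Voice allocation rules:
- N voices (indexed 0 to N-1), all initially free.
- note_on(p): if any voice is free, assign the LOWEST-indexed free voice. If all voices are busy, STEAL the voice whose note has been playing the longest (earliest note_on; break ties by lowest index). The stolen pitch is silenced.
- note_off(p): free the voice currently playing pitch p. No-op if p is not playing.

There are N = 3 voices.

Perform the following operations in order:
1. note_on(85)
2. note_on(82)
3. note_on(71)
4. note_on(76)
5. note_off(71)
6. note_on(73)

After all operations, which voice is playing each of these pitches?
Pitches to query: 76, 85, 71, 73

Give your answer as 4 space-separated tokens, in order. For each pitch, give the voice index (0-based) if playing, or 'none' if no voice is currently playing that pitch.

Op 1: note_on(85): voice 0 is free -> assigned | voices=[85 - -]
Op 2: note_on(82): voice 1 is free -> assigned | voices=[85 82 -]
Op 3: note_on(71): voice 2 is free -> assigned | voices=[85 82 71]
Op 4: note_on(76): all voices busy, STEAL voice 0 (pitch 85, oldest) -> assign | voices=[76 82 71]
Op 5: note_off(71): free voice 2 | voices=[76 82 -]
Op 6: note_on(73): voice 2 is free -> assigned | voices=[76 82 73]

Answer: 0 none none 2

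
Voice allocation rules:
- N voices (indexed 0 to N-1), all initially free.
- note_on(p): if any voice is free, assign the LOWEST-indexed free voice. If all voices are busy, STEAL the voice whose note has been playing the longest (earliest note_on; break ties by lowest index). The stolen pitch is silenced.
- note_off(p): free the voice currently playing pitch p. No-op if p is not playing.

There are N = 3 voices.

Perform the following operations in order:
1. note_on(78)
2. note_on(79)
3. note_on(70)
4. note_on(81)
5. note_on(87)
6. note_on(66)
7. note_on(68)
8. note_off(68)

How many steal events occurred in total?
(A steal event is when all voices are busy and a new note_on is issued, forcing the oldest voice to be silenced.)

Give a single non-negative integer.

Answer: 4

Derivation:
Op 1: note_on(78): voice 0 is free -> assigned | voices=[78 - -]
Op 2: note_on(79): voice 1 is free -> assigned | voices=[78 79 -]
Op 3: note_on(70): voice 2 is free -> assigned | voices=[78 79 70]
Op 4: note_on(81): all voices busy, STEAL voice 0 (pitch 78, oldest) -> assign | voices=[81 79 70]
Op 5: note_on(87): all voices busy, STEAL voice 1 (pitch 79, oldest) -> assign | voices=[81 87 70]
Op 6: note_on(66): all voices busy, STEAL voice 2 (pitch 70, oldest) -> assign | voices=[81 87 66]
Op 7: note_on(68): all voices busy, STEAL voice 0 (pitch 81, oldest) -> assign | voices=[68 87 66]
Op 8: note_off(68): free voice 0 | voices=[- 87 66]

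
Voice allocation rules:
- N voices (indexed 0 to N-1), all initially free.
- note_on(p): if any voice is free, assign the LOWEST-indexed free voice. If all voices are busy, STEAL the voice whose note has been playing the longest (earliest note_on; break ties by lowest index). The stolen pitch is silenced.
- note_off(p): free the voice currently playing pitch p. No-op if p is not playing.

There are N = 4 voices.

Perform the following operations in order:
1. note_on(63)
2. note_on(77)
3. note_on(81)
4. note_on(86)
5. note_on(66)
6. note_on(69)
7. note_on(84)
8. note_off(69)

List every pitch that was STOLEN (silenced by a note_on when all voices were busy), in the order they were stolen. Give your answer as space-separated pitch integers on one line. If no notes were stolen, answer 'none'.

Answer: 63 77 81

Derivation:
Op 1: note_on(63): voice 0 is free -> assigned | voices=[63 - - -]
Op 2: note_on(77): voice 1 is free -> assigned | voices=[63 77 - -]
Op 3: note_on(81): voice 2 is free -> assigned | voices=[63 77 81 -]
Op 4: note_on(86): voice 3 is free -> assigned | voices=[63 77 81 86]
Op 5: note_on(66): all voices busy, STEAL voice 0 (pitch 63, oldest) -> assign | voices=[66 77 81 86]
Op 6: note_on(69): all voices busy, STEAL voice 1 (pitch 77, oldest) -> assign | voices=[66 69 81 86]
Op 7: note_on(84): all voices busy, STEAL voice 2 (pitch 81, oldest) -> assign | voices=[66 69 84 86]
Op 8: note_off(69): free voice 1 | voices=[66 - 84 86]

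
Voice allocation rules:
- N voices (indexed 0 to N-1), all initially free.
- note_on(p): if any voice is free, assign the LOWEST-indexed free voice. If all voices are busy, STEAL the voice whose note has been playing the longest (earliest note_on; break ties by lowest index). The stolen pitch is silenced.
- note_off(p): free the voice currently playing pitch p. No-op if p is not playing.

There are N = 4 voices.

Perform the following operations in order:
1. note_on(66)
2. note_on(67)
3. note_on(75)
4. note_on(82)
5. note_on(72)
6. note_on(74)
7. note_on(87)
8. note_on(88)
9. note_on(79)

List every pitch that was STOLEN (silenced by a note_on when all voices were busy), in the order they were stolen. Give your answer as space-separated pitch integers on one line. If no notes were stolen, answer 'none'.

Op 1: note_on(66): voice 0 is free -> assigned | voices=[66 - - -]
Op 2: note_on(67): voice 1 is free -> assigned | voices=[66 67 - -]
Op 3: note_on(75): voice 2 is free -> assigned | voices=[66 67 75 -]
Op 4: note_on(82): voice 3 is free -> assigned | voices=[66 67 75 82]
Op 5: note_on(72): all voices busy, STEAL voice 0 (pitch 66, oldest) -> assign | voices=[72 67 75 82]
Op 6: note_on(74): all voices busy, STEAL voice 1 (pitch 67, oldest) -> assign | voices=[72 74 75 82]
Op 7: note_on(87): all voices busy, STEAL voice 2 (pitch 75, oldest) -> assign | voices=[72 74 87 82]
Op 8: note_on(88): all voices busy, STEAL voice 3 (pitch 82, oldest) -> assign | voices=[72 74 87 88]
Op 9: note_on(79): all voices busy, STEAL voice 0 (pitch 72, oldest) -> assign | voices=[79 74 87 88]

Answer: 66 67 75 82 72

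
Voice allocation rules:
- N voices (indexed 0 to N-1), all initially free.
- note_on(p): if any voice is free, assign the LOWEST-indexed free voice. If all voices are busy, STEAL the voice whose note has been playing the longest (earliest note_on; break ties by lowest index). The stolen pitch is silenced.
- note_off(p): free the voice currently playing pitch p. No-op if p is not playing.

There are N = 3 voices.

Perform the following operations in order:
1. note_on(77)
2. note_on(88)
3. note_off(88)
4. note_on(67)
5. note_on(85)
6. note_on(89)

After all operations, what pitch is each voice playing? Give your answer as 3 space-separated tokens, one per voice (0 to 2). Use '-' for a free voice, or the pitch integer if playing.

Op 1: note_on(77): voice 0 is free -> assigned | voices=[77 - -]
Op 2: note_on(88): voice 1 is free -> assigned | voices=[77 88 -]
Op 3: note_off(88): free voice 1 | voices=[77 - -]
Op 4: note_on(67): voice 1 is free -> assigned | voices=[77 67 -]
Op 5: note_on(85): voice 2 is free -> assigned | voices=[77 67 85]
Op 6: note_on(89): all voices busy, STEAL voice 0 (pitch 77, oldest) -> assign | voices=[89 67 85]

Answer: 89 67 85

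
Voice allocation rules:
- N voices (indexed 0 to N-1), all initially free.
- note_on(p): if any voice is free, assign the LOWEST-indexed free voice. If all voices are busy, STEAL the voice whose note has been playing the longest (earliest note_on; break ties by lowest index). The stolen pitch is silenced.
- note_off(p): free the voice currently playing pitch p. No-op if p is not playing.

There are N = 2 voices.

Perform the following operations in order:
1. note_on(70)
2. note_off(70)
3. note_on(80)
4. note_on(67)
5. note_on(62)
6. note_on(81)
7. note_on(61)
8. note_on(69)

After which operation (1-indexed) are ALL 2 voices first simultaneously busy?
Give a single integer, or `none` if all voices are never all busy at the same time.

Op 1: note_on(70): voice 0 is free -> assigned | voices=[70 -]
Op 2: note_off(70): free voice 0 | voices=[- -]
Op 3: note_on(80): voice 0 is free -> assigned | voices=[80 -]
Op 4: note_on(67): voice 1 is free -> assigned | voices=[80 67]
Op 5: note_on(62): all voices busy, STEAL voice 0 (pitch 80, oldest) -> assign | voices=[62 67]
Op 6: note_on(81): all voices busy, STEAL voice 1 (pitch 67, oldest) -> assign | voices=[62 81]
Op 7: note_on(61): all voices busy, STEAL voice 0 (pitch 62, oldest) -> assign | voices=[61 81]
Op 8: note_on(69): all voices busy, STEAL voice 1 (pitch 81, oldest) -> assign | voices=[61 69]

Answer: 4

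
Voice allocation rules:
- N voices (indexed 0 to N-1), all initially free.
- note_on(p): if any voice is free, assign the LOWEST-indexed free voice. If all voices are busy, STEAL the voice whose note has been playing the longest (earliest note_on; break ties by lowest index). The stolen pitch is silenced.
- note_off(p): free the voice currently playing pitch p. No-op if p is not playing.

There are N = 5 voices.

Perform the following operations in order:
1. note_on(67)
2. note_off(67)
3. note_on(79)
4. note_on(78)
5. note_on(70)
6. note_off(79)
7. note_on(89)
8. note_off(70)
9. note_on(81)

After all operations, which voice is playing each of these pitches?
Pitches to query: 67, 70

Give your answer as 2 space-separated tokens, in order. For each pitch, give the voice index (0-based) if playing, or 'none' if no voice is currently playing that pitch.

Op 1: note_on(67): voice 0 is free -> assigned | voices=[67 - - - -]
Op 2: note_off(67): free voice 0 | voices=[- - - - -]
Op 3: note_on(79): voice 0 is free -> assigned | voices=[79 - - - -]
Op 4: note_on(78): voice 1 is free -> assigned | voices=[79 78 - - -]
Op 5: note_on(70): voice 2 is free -> assigned | voices=[79 78 70 - -]
Op 6: note_off(79): free voice 0 | voices=[- 78 70 - -]
Op 7: note_on(89): voice 0 is free -> assigned | voices=[89 78 70 - -]
Op 8: note_off(70): free voice 2 | voices=[89 78 - - -]
Op 9: note_on(81): voice 2 is free -> assigned | voices=[89 78 81 - -]

Answer: none none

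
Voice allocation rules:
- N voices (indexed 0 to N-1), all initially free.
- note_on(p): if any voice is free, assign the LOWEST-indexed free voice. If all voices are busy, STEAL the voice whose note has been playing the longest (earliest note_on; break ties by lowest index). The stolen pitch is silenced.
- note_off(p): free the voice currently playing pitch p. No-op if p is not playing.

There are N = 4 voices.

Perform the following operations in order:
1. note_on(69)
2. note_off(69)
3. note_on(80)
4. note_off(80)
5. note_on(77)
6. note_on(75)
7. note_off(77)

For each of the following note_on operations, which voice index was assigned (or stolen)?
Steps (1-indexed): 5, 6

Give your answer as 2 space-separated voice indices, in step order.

Answer: 0 1

Derivation:
Op 1: note_on(69): voice 0 is free -> assigned | voices=[69 - - -]
Op 2: note_off(69): free voice 0 | voices=[- - - -]
Op 3: note_on(80): voice 0 is free -> assigned | voices=[80 - - -]
Op 4: note_off(80): free voice 0 | voices=[- - - -]
Op 5: note_on(77): voice 0 is free -> assigned | voices=[77 - - -]
Op 6: note_on(75): voice 1 is free -> assigned | voices=[77 75 - -]
Op 7: note_off(77): free voice 0 | voices=[- 75 - -]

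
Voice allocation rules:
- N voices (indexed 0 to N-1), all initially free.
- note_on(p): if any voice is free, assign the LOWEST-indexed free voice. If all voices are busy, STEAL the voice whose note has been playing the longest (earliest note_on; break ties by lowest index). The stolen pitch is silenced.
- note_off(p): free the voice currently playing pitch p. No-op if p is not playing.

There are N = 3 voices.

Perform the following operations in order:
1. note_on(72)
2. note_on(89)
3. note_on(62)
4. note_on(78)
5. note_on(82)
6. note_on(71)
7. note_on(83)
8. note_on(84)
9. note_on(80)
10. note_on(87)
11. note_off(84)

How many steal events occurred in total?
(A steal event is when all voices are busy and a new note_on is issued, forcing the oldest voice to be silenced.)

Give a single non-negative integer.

Answer: 7

Derivation:
Op 1: note_on(72): voice 0 is free -> assigned | voices=[72 - -]
Op 2: note_on(89): voice 1 is free -> assigned | voices=[72 89 -]
Op 3: note_on(62): voice 2 is free -> assigned | voices=[72 89 62]
Op 4: note_on(78): all voices busy, STEAL voice 0 (pitch 72, oldest) -> assign | voices=[78 89 62]
Op 5: note_on(82): all voices busy, STEAL voice 1 (pitch 89, oldest) -> assign | voices=[78 82 62]
Op 6: note_on(71): all voices busy, STEAL voice 2 (pitch 62, oldest) -> assign | voices=[78 82 71]
Op 7: note_on(83): all voices busy, STEAL voice 0 (pitch 78, oldest) -> assign | voices=[83 82 71]
Op 8: note_on(84): all voices busy, STEAL voice 1 (pitch 82, oldest) -> assign | voices=[83 84 71]
Op 9: note_on(80): all voices busy, STEAL voice 2 (pitch 71, oldest) -> assign | voices=[83 84 80]
Op 10: note_on(87): all voices busy, STEAL voice 0 (pitch 83, oldest) -> assign | voices=[87 84 80]
Op 11: note_off(84): free voice 1 | voices=[87 - 80]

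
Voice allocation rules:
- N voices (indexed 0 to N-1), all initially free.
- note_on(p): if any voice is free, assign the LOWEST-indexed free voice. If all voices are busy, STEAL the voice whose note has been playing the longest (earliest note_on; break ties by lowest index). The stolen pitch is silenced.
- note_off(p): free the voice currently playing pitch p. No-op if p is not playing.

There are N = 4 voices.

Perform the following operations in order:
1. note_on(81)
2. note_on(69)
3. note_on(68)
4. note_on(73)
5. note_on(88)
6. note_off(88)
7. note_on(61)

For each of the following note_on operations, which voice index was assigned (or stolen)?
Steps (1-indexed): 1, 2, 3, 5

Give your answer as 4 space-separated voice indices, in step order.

Answer: 0 1 2 0

Derivation:
Op 1: note_on(81): voice 0 is free -> assigned | voices=[81 - - -]
Op 2: note_on(69): voice 1 is free -> assigned | voices=[81 69 - -]
Op 3: note_on(68): voice 2 is free -> assigned | voices=[81 69 68 -]
Op 4: note_on(73): voice 3 is free -> assigned | voices=[81 69 68 73]
Op 5: note_on(88): all voices busy, STEAL voice 0 (pitch 81, oldest) -> assign | voices=[88 69 68 73]
Op 6: note_off(88): free voice 0 | voices=[- 69 68 73]
Op 7: note_on(61): voice 0 is free -> assigned | voices=[61 69 68 73]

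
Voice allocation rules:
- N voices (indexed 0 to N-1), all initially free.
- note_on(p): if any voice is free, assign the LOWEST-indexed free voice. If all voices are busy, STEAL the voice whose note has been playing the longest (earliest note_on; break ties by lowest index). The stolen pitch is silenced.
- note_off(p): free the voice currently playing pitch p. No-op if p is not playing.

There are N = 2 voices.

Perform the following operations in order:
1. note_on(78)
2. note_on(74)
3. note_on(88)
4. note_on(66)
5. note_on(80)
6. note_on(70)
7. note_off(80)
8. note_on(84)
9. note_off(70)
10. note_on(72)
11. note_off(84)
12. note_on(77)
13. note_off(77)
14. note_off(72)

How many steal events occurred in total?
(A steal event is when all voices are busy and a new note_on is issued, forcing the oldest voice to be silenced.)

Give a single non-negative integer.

Answer: 4

Derivation:
Op 1: note_on(78): voice 0 is free -> assigned | voices=[78 -]
Op 2: note_on(74): voice 1 is free -> assigned | voices=[78 74]
Op 3: note_on(88): all voices busy, STEAL voice 0 (pitch 78, oldest) -> assign | voices=[88 74]
Op 4: note_on(66): all voices busy, STEAL voice 1 (pitch 74, oldest) -> assign | voices=[88 66]
Op 5: note_on(80): all voices busy, STEAL voice 0 (pitch 88, oldest) -> assign | voices=[80 66]
Op 6: note_on(70): all voices busy, STEAL voice 1 (pitch 66, oldest) -> assign | voices=[80 70]
Op 7: note_off(80): free voice 0 | voices=[- 70]
Op 8: note_on(84): voice 0 is free -> assigned | voices=[84 70]
Op 9: note_off(70): free voice 1 | voices=[84 -]
Op 10: note_on(72): voice 1 is free -> assigned | voices=[84 72]
Op 11: note_off(84): free voice 0 | voices=[- 72]
Op 12: note_on(77): voice 0 is free -> assigned | voices=[77 72]
Op 13: note_off(77): free voice 0 | voices=[- 72]
Op 14: note_off(72): free voice 1 | voices=[- -]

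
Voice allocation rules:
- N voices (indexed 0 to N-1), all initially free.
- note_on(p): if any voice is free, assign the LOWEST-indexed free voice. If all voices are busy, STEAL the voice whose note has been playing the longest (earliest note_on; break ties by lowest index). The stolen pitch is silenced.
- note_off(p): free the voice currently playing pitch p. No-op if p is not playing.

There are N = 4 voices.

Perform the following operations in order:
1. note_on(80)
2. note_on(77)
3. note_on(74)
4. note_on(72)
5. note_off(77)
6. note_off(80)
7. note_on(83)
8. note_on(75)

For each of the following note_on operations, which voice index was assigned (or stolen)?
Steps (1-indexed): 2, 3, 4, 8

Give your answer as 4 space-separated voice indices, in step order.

Op 1: note_on(80): voice 0 is free -> assigned | voices=[80 - - -]
Op 2: note_on(77): voice 1 is free -> assigned | voices=[80 77 - -]
Op 3: note_on(74): voice 2 is free -> assigned | voices=[80 77 74 -]
Op 4: note_on(72): voice 3 is free -> assigned | voices=[80 77 74 72]
Op 5: note_off(77): free voice 1 | voices=[80 - 74 72]
Op 6: note_off(80): free voice 0 | voices=[- - 74 72]
Op 7: note_on(83): voice 0 is free -> assigned | voices=[83 - 74 72]
Op 8: note_on(75): voice 1 is free -> assigned | voices=[83 75 74 72]

Answer: 1 2 3 1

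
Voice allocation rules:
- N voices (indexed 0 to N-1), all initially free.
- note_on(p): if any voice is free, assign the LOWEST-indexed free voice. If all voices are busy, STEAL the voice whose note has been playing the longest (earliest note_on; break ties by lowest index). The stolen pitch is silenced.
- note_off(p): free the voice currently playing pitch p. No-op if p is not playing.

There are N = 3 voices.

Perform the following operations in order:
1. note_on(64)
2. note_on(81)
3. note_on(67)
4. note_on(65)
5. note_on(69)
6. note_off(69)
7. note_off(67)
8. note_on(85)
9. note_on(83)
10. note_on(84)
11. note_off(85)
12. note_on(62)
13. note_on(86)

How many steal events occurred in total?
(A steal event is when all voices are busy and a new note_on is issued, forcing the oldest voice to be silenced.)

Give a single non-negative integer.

Answer: 4

Derivation:
Op 1: note_on(64): voice 0 is free -> assigned | voices=[64 - -]
Op 2: note_on(81): voice 1 is free -> assigned | voices=[64 81 -]
Op 3: note_on(67): voice 2 is free -> assigned | voices=[64 81 67]
Op 4: note_on(65): all voices busy, STEAL voice 0 (pitch 64, oldest) -> assign | voices=[65 81 67]
Op 5: note_on(69): all voices busy, STEAL voice 1 (pitch 81, oldest) -> assign | voices=[65 69 67]
Op 6: note_off(69): free voice 1 | voices=[65 - 67]
Op 7: note_off(67): free voice 2 | voices=[65 - -]
Op 8: note_on(85): voice 1 is free -> assigned | voices=[65 85 -]
Op 9: note_on(83): voice 2 is free -> assigned | voices=[65 85 83]
Op 10: note_on(84): all voices busy, STEAL voice 0 (pitch 65, oldest) -> assign | voices=[84 85 83]
Op 11: note_off(85): free voice 1 | voices=[84 - 83]
Op 12: note_on(62): voice 1 is free -> assigned | voices=[84 62 83]
Op 13: note_on(86): all voices busy, STEAL voice 2 (pitch 83, oldest) -> assign | voices=[84 62 86]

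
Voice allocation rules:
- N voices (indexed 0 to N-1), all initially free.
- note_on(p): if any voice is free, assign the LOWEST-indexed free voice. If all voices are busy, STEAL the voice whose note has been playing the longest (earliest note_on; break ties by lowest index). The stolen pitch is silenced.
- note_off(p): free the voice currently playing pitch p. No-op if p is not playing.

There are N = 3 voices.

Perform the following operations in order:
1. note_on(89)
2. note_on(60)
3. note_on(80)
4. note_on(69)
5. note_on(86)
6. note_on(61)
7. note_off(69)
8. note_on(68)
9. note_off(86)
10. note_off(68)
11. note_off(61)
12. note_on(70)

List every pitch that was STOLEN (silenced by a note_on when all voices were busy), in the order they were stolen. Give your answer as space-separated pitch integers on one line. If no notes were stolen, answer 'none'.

Answer: 89 60 80

Derivation:
Op 1: note_on(89): voice 0 is free -> assigned | voices=[89 - -]
Op 2: note_on(60): voice 1 is free -> assigned | voices=[89 60 -]
Op 3: note_on(80): voice 2 is free -> assigned | voices=[89 60 80]
Op 4: note_on(69): all voices busy, STEAL voice 0 (pitch 89, oldest) -> assign | voices=[69 60 80]
Op 5: note_on(86): all voices busy, STEAL voice 1 (pitch 60, oldest) -> assign | voices=[69 86 80]
Op 6: note_on(61): all voices busy, STEAL voice 2 (pitch 80, oldest) -> assign | voices=[69 86 61]
Op 7: note_off(69): free voice 0 | voices=[- 86 61]
Op 8: note_on(68): voice 0 is free -> assigned | voices=[68 86 61]
Op 9: note_off(86): free voice 1 | voices=[68 - 61]
Op 10: note_off(68): free voice 0 | voices=[- - 61]
Op 11: note_off(61): free voice 2 | voices=[- - -]
Op 12: note_on(70): voice 0 is free -> assigned | voices=[70 - -]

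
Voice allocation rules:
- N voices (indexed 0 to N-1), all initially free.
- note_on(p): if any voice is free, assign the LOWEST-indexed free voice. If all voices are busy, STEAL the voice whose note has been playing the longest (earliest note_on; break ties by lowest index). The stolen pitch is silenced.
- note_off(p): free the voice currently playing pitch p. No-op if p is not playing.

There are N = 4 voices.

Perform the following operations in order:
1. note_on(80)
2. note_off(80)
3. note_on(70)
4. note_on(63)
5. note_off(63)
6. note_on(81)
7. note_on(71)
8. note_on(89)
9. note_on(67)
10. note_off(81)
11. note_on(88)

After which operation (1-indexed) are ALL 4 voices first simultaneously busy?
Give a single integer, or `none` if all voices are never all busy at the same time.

Answer: 8

Derivation:
Op 1: note_on(80): voice 0 is free -> assigned | voices=[80 - - -]
Op 2: note_off(80): free voice 0 | voices=[- - - -]
Op 3: note_on(70): voice 0 is free -> assigned | voices=[70 - - -]
Op 4: note_on(63): voice 1 is free -> assigned | voices=[70 63 - -]
Op 5: note_off(63): free voice 1 | voices=[70 - - -]
Op 6: note_on(81): voice 1 is free -> assigned | voices=[70 81 - -]
Op 7: note_on(71): voice 2 is free -> assigned | voices=[70 81 71 -]
Op 8: note_on(89): voice 3 is free -> assigned | voices=[70 81 71 89]
Op 9: note_on(67): all voices busy, STEAL voice 0 (pitch 70, oldest) -> assign | voices=[67 81 71 89]
Op 10: note_off(81): free voice 1 | voices=[67 - 71 89]
Op 11: note_on(88): voice 1 is free -> assigned | voices=[67 88 71 89]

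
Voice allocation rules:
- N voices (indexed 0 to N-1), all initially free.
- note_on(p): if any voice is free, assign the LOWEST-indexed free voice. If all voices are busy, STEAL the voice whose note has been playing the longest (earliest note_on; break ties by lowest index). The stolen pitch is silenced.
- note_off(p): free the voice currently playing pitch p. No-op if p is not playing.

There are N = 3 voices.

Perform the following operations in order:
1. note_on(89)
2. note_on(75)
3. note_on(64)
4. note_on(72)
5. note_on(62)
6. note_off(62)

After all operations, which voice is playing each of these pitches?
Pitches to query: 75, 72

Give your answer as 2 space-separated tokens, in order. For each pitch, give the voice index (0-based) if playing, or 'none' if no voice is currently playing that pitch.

Answer: none 0

Derivation:
Op 1: note_on(89): voice 0 is free -> assigned | voices=[89 - -]
Op 2: note_on(75): voice 1 is free -> assigned | voices=[89 75 -]
Op 3: note_on(64): voice 2 is free -> assigned | voices=[89 75 64]
Op 4: note_on(72): all voices busy, STEAL voice 0 (pitch 89, oldest) -> assign | voices=[72 75 64]
Op 5: note_on(62): all voices busy, STEAL voice 1 (pitch 75, oldest) -> assign | voices=[72 62 64]
Op 6: note_off(62): free voice 1 | voices=[72 - 64]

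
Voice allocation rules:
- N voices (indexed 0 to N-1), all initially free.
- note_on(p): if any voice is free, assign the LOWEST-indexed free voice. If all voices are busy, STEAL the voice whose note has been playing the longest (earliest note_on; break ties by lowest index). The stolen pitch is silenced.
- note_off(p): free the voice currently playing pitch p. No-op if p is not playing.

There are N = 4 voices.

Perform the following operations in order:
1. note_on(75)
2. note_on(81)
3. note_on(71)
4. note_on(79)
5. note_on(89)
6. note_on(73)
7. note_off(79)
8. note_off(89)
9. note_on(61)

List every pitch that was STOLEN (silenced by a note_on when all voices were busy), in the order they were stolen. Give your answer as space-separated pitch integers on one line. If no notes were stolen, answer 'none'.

Answer: 75 81

Derivation:
Op 1: note_on(75): voice 0 is free -> assigned | voices=[75 - - -]
Op 2: note_on(81): voice 1 is free -> assigned | voices=[75 81 - -]
Op 3: note_on(71): voice 2 is free -> assigned | voices=[75 81 71 -]
Op 4: note_on(79): voice 3 is free -> assigned | voices=[75 81 71 79]
Op 5: note_on(89): all voices busy, STEAL voice 0 (pitch 75, oldest) -> assign | voices=[89 81 71 79]
Op 6: note_on(73): all voices busy, STEAL voice 1 (pitch 81, oldest) -> assign | voices=[89 73 71 79]
Op 7: note_off(79): free voice 3 | voices=[89 73 71 -]
Op 8: note_off(89): free voice 0 | voices=[- 73 71 -]
Op 9: note_on(61): voice 0 is free -> assigned | voices=[61 73 71 -]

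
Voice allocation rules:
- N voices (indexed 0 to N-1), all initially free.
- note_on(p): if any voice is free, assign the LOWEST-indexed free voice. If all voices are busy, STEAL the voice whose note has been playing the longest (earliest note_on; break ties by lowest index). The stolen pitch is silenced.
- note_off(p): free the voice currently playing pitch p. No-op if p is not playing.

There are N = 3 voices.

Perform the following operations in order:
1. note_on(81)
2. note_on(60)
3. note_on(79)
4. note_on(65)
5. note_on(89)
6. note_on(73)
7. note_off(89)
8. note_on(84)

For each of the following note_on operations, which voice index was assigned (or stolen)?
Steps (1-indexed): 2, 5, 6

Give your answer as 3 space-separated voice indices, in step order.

Op 1: note_on(81): voice 0 is free -> assigned | voices=[81 - -]
Op 2: note_on(60): voice 1 is free -> assigned | voices=[81 60 -]
Op 3: note_on(79): voice 2 is free -> assigned | voices=[81 60 79]
Op 4: note_on(65): all voices busy, STEAL voice 0 (pitch 81, oldest) -> assign | voices=[65 60 79]
Op 5: note_on(89): all voices busy, STEAL voice 1 (pitch 60, oldest) -> assign | voices=[65 89 79]
Op 6: note_on(73): all voices busy, STEAL voice 2 (pitch 79, oldest) -> assign | voices=[65 89 73]
Op 7: note_off(89): free voice 1 | voices=[65 - 73]
Op 8: note_on(84): voice 1 is free -> assigned | voices=[65 84 73]

Answer: 1 1 2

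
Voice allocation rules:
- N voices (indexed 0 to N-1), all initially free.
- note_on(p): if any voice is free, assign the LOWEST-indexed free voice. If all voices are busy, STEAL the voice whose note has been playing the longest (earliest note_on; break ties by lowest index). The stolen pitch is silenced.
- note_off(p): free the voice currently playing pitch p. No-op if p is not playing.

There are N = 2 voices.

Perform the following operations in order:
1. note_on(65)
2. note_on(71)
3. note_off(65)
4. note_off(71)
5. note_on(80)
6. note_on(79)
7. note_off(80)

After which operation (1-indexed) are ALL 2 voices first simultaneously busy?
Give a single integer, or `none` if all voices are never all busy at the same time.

Op 1: note_on(65): voice 0 is free -> assigned | voices=[65 -]
Op 2: note_on(71): voice 1 is free -> assigned | voices=[65 71]
Op 3: note_off(65): free voice 0 | voices=[- 71]
Op 4: note_off(71): free voice 1 | voices=[- -]
Op 5: note_on(80): voice 0 is free -> assigned | voices=[80 -]
Op 6: note_on(79): voice 1 is free -> assigned | voices=[80 79]
Op 7: note_off(80): free voice 0 | voices=[- 79]

Answer: 2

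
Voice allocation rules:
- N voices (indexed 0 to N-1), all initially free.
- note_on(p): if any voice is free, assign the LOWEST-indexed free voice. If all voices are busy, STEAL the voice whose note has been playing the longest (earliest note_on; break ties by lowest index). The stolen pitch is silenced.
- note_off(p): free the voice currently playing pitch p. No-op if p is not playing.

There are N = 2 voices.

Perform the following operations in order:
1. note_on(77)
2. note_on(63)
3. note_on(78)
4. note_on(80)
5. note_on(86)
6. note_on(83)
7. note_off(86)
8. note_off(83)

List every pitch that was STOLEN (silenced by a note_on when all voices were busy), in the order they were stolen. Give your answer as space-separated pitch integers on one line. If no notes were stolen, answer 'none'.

Op 1: note_on(77): voice 0 is free -> assigned | voices=[77 -]
Op 2: note_on(63): voice 1 is free -> assigned | voices=[77 63]
Op 3: note_on(78): all voices busy, STEAL voice 0 (pitch 77, oldest) -> assign | voices=[78 63]
Op 4: note_on(80): all voices busy, STEAL voice 1 (pitch 63, oldest) -> assign | voices=[78 80]
Op 5: note_on(86): all voices busy, STEAL voice 0 (pitch 78, oldest) -> assign | voices=[86 80]
Op 6: note_on(83): all voices busy, STEAL voice 1 (pitch 80, oldest) -> assign | voices=[86 83]
Op 7: note_off(86): free voice 0 | voices=[- 83]
Op 8: note_off(83): free voice 1 | voices=[- -]

Answer: 77 63 78 80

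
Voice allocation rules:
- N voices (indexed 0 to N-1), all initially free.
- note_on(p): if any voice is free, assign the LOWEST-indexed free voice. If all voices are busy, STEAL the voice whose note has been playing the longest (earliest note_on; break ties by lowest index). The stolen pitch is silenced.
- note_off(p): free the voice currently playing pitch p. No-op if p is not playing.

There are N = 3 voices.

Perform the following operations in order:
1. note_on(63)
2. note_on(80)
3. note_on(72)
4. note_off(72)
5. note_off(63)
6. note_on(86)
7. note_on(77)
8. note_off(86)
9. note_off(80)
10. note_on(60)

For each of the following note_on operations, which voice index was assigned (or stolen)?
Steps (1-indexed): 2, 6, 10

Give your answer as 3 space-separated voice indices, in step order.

Op 1: note_on(63): voice 0 is free -> assigned | voices=[63 - -]
Op 2: note_on(80): voice 1 is free -> assigned | voices=[63 80 -]
Op 3: note_on(72): voice 2 is free -> assigned | voices=[63 80 72]
Op 4: note_off(72): free voice 2 | voices=[63 80 -]
Op 5: note_off(63): free voice 0 | voices=[- 80 -]
Op 6: note_on(86): voice 0 is free -> assigned | voices=[86 80 -]
Op 7: note_on(77): voice 2 is free -> assigned | voices=[86 80 77]
Op 8: note_off(86): free voice 0 | voices=[- 80 77]
Op 9: note_off(80): free voice 1 | voices=[- - 77]
Op 10: note_on(60): voice 0 is free -> assigned | voices=[60 - 77]

Answer: 1 0 0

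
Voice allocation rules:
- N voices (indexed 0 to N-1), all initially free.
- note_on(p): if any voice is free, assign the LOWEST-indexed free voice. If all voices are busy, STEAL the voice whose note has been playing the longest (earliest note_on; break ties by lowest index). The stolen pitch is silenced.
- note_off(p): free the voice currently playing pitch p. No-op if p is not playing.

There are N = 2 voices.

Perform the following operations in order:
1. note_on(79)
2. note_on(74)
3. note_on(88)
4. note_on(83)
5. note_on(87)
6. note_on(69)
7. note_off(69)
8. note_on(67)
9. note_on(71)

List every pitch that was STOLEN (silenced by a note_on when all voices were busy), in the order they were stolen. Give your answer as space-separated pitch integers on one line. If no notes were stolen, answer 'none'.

Op 1: note_on(79): voice 0 is free -> assigned | voices=[79 -]
Op 2: note_on(74): voice 1 is free -> assigned | voices=[79 74]
Op 3: note_on(88): all voices busy, STEAL voice 0 (pitch 79, oldest) -> assign | voices=[88 74]
Op 4: note_on(83): all voices busy, STEAL voice 1 (pitch 74, oldest) -> assign | voices=[88 83]
Op 5: note_on(87): all voices busy, STEAL voice 0 (pitch 88, oldest) -> assign | voices=[87 83]
Op 6: note_on(69): all voices busy, STEAL voice 1 (pitch 83, oldest) -> assign | voices=[87 69]
Op 7: note_off(69): free voice 1 | voices=[87 -]
Op 8: note_on(67): voice 1 is free -> assigned | voices=[87 67]
Op 9: note_on(71): all voices busy, STEAL voice 0 (pitch 87, oldest) -> assign | voices=[71 67]

Answer: 79 74 88 83 87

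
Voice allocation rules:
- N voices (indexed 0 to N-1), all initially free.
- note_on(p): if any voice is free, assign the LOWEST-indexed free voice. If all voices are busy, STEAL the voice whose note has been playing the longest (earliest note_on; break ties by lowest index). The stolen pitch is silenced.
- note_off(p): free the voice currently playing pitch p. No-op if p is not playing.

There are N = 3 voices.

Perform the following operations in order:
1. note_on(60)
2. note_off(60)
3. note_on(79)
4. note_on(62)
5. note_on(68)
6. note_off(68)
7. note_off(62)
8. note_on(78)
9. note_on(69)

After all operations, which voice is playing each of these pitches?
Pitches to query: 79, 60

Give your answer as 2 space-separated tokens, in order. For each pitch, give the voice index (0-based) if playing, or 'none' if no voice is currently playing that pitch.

Op 1: note_on(60): voice 0 is free -> assigned | voices=[60 - -]
Op 2: note_off(60): free voice 0 | voices=[- - -]
Op 3: note_on(79): voice 0 is free -> assigned | voices=[79 - -]
Op 4: note_on(62): voice 1 is free -> assigned | voices=[79 62 -]
Op 5: note_on(68): voice 2 is free -> assigned | voices=[79 62 68]
Op 6: note_off(68): free voice 2 | voices=[79 62 -]
Op 7: note_off(62): free voice 1 | voices=[79 - -]
Op 8: note_on(78): voice 1 is free -> assigned | voices=[79 78 -]
Op 9: note_on(69): voice 2 is free -> assigned | voices=[79 78 69]

Answer: 0 none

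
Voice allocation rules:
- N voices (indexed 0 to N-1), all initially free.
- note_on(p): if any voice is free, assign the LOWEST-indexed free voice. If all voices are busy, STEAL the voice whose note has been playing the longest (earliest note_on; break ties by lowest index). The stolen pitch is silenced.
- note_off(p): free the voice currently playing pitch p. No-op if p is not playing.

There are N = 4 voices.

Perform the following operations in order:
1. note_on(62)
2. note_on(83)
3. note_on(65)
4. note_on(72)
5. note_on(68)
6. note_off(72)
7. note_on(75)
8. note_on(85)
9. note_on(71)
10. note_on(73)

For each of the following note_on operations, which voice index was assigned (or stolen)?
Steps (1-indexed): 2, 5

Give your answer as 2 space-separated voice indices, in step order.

Answer: 1 0

Derivation:
Op 1: note_on(62): voice 0 is free -> assigned | voices=[62 - - -]
Op 2: note_on(83): voice 1 is free -> assigned | voices=[62 83 - -]
Op 3: note_on(65): voice 2 is free -> assigned | voices=[62 83 65 -]
Op 4: note_on(72): voice 3 is free -> assigned | voices=[62 83 65 72]
Op 5: note_on(68): all voices busy, STEAL voice 0 (pitch 62, oldest) -> assign | voices=[68 83 65 72]
Op 6: note_off(72): free voice 3 | voices=[68 83 65 -]
Op 7: note_on(75): voice 3 is free -> assigned | voices=[68 83 65 75]
Op 8: note_on(85): all voices busy, STEAL voice 1 (pitch 83, oldest) -> assign | voices=[68 85 65 75]
Op 9: note_on(71): all voices busy, STEAL voice 2 (pitch 65, oldest) -> assign | voices=[68 85 71 75]
Op 10: note_on(73): all voices busy, STEAL voice 0 (pitch 68, oldest) -> assign | voices=[73 85 71 75]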